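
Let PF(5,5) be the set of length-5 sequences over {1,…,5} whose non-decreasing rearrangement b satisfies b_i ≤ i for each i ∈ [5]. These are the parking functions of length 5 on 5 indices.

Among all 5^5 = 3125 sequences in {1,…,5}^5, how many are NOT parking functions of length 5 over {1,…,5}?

Count = (5−5+1)·(5+1)^(5−1) = 1×1296 = 1296 (Konheim–Weiss)
E.g. (5,2,2,4,2) → sorted (2,2,2,4,5): b_1=2>1, not a PF.
Total 3125; non-PF = 3125−1296 = 1829

1829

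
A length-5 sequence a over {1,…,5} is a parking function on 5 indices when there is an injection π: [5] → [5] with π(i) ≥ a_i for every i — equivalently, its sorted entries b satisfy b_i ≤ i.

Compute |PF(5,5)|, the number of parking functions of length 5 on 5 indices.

|PF(5,5)| = (5+1−5)·(5+1)^{5−1} = 1×1296 = 1296 (Pollak)
Check (2,3,1,4,3) → sorted (1,2,3,3,4): b_i ≤ i ∀i, a PF.

1296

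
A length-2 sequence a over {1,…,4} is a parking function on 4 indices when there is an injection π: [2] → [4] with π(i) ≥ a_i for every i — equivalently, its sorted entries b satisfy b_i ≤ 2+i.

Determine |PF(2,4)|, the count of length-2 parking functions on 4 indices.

|PF(2,4)| = (5−2)·5^(2−1) = 3 · 5 = 15 (Konheim–Weiss)
One tuple (2,2) → sorted (2,2): b_i ≤ 2+i ∀i, a PF.

15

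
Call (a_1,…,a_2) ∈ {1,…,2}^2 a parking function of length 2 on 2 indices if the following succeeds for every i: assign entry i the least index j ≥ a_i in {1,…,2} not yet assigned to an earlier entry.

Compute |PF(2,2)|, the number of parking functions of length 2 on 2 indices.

3

|PF| = (2+1−2)·(2+1)^{2−1} = 1 · 3 = 3 [KW]
One tuple (1,2) → sorted (1,2): b_i ≤ i ∀i, a PF.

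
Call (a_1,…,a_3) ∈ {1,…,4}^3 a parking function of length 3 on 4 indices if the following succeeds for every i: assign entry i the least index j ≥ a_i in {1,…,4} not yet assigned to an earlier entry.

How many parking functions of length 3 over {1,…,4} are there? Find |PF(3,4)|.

50

|PF(3,4)| = (4+1−3)·(4+1)^{3−1} = 2 · 25 = 50 (Konheim–Weiss)
Example (1,3,1) → sorted (1,1,3): b_i ≤ 1+i ∀i, a PF.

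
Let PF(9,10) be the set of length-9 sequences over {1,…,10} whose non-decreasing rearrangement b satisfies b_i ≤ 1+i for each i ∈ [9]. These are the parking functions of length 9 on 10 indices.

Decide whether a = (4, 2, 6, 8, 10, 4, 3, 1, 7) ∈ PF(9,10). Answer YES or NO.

Rearranged: b = (1, 2, 3, 4, 4, 6, 7, 8, 10).
  b_1=1 ≤ 2
  b_2=2 ≤ 3
  b_3=3 ≤ 4
  b_4=4 ≤ 5
  b_5=4 ≤ 6
  b_6=6 ≤ 7
  b_7=7 ≤ 8
  b_8=8 ≤ 9
  b_9=10 ≤ 10
All bounds hold ⇒ YES

YES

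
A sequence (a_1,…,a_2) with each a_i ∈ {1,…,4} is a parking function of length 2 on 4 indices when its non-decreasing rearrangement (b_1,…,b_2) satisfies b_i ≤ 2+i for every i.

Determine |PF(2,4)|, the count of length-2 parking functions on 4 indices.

|PF(2,4)| = (5−2)·5^(2−1) = 3·5 = 15
E.g. (3,4) → sorted (3,4): b_i ≤ 2+i ∀i, a PF.

15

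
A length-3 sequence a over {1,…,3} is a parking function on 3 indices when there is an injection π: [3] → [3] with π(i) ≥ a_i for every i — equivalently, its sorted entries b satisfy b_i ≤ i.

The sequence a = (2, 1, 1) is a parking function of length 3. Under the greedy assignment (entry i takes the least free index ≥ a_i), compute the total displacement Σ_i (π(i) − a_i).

Σπ = 6 ({1..3} each once); Σa = 2+1+1 = 4; disp = 6−4 = 2.

2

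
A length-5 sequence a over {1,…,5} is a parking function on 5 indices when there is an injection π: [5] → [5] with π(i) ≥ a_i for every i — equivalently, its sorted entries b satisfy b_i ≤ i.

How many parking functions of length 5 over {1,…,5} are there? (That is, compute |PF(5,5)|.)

|PF| = 1·6^4 = 1×1296 = 1296 (Konheim–Weiss)
Check (5,1,4,2,3) → sorted (1,2,3,4,5): b_i ≤ i ∀i, a PF.

1296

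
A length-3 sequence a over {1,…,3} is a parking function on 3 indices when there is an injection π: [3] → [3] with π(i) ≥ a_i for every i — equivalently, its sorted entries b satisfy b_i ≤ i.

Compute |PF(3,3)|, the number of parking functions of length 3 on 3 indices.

|PF(3,3)| = (3−3+1)·(3+1)^(3−1) = 1 · 16 = 16 (Pollak)
Check (2,3,1) → sorted (1,2,3): b_i ≤ i ∀i, a PF.

16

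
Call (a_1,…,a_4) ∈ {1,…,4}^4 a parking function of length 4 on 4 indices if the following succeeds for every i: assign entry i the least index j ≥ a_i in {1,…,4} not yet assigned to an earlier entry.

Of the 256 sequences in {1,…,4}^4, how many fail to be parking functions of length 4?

131

Count = (5−4)·5^(4−1) = 1×125 = 125 [KW]
Example (4,4,3,2) → sorted (2,3,4,4): b_1=2>1, not a PF.
Total 256; non-PF = 256−125 = 131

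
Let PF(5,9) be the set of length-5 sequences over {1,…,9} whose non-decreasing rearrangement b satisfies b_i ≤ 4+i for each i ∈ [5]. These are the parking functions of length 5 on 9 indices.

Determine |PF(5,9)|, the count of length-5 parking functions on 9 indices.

50000

Count = (10−5)·10^(5−1) = 5×10000 = 50000 (Konheim–Weiss)
Check (2,6,1,8,3) → sorted (1,2,3,6,8): b_i ≤ 4+i ∀i, a PF.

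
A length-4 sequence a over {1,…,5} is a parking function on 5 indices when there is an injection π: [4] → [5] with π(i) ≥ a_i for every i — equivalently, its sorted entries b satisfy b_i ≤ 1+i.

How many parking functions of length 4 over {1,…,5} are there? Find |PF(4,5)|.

432

|PF| = 2·6^3 = 2·216 = 432 [KW]
One tuple (3,1,3,4) → sorted (1,3,3,4): b_i ≤ 1+i ∀i, a PF.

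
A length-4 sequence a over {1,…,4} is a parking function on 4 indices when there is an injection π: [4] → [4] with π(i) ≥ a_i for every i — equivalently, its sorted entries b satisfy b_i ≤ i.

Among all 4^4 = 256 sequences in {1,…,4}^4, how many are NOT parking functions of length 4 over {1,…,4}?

131

#PF = (4−4+1)·(4+1)^(4−1) = 1 · 125 = 125
Check (1,3,3,4) → sorted (1,3,3,4): b_2=3>2, not a PF.
So 256 − 125 = 131 fail.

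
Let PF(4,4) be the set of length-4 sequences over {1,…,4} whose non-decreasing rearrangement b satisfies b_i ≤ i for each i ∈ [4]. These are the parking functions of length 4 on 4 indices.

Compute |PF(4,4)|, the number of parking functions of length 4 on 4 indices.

#PF = (5−4)·5^(4−1) = 1×125 = 125 (Pollak)
Check (2,4,3,1) → sorted (1,2,3,4): b_i ≤ i ∀i, a PF.

125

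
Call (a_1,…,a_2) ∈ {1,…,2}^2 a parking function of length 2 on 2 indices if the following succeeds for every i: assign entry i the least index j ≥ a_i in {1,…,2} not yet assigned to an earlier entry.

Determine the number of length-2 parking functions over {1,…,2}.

|PF(2,2)| = 1·3^1 = 1·3 = 3 [KW]
One tuple (1,2) → sorted (1,2): b_i ≤ i ∀i, a PF.

3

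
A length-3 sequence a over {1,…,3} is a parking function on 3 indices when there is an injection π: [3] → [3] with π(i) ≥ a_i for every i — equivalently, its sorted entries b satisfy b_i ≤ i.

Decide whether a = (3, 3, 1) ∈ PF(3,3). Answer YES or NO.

Rearranged: b = (1, 3, 3).
  b_1=1 ≤ 1
  b_2=3 > 2
  fails at i=2 ⇒ NO

NO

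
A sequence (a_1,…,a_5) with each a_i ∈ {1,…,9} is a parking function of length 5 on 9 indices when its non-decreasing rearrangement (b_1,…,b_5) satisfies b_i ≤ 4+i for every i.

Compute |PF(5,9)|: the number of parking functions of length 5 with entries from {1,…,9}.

50000

#PF = (9+1−5)·(9+1)^{5−1} = 5×10000 = 50000 (Konheim–Weiss)
E.g. (9,4,6,6,6) → sorted (4,6,6,6,9): b_i ≤ 4+i ∀i, a PF.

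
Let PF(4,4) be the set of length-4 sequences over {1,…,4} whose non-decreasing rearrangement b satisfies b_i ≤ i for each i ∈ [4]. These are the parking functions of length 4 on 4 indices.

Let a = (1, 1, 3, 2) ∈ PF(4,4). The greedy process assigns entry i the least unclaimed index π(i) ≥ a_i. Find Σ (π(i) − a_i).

3

Σπ = 10 ({1..4} each once); Σa = 1+1+3+2 = 7; disp = 10−7 = 3.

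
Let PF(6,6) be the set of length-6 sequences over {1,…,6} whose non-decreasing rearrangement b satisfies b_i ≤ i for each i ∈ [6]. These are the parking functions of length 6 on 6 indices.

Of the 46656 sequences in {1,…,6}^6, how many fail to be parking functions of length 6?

|PF(6,6)| = 1·7^5 = 1 · 16807 = 16807 (Konheim–Weiss)
Example (3,5,6,5,3,3) → sorted (3,3,3,5,5,6): b_1=3>1, not a PF.
Total 46656; non-PF = 46656−16807 = 29849

29849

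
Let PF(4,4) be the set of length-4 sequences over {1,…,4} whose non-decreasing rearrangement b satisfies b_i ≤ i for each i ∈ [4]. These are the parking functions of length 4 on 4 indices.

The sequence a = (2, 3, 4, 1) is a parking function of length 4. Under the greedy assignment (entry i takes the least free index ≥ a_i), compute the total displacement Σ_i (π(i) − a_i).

Σπ = 4·5/2 = 10 (π permutes [4]); Σa = 2+3+4+1 = 10; disp = 10−10 = 0.

0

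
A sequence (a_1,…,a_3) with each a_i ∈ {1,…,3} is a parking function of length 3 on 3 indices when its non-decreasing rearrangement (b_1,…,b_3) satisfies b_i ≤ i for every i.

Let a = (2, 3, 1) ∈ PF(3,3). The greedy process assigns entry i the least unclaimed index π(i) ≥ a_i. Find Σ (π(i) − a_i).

0

Σπ(i) = 1+…+3 = 6; Σa = 2+3+1 = 6; disp = 6−6 = 0.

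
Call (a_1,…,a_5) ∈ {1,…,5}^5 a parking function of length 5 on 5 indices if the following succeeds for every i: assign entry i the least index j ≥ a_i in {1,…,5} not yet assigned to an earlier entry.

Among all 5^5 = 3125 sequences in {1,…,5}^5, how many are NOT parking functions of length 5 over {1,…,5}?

|PF(5,5)| = (6−5)·6^(5−1) = 1 · 1296 = 1296
One tuple (4,3,5,5,5) → sorted (3,4,5,5,5): b_1=3>1, not a PF.
Total 3125; non-PF = 3125−1296 = 1829

1829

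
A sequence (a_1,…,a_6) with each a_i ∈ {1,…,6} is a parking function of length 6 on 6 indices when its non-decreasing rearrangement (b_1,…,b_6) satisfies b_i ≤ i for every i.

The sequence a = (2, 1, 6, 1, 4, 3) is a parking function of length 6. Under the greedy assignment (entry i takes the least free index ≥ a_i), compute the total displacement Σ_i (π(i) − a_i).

Σπ = 21 ({1..6} each once); Σa = 2+1+6+1+4+3 = 17; disp = 21−17 = 4.

4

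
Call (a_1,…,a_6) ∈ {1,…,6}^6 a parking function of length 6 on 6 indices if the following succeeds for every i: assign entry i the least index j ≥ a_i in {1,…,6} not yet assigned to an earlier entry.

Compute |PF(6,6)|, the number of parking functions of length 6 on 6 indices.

16807

#PF = (6+1−6)·(6+1)^{6−1} = 1×16807 = 16807 (Pollak)
Example (6,1,2,4,3,3) → sorted (1,2,3,3,4,6): b_i ≤ i ∀i, a PF.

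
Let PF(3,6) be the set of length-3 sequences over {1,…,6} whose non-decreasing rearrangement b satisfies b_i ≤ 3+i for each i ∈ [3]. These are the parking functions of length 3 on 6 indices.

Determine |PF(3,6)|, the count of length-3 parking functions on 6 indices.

196

Count = (6−3+1)·(6+1)^(3−1) = 4 · 49 = 196 (Konheim–Weiss)
Example (3,6,1) → sorted (1,3,6): b_i ≤ 3+i ∀i, a PF.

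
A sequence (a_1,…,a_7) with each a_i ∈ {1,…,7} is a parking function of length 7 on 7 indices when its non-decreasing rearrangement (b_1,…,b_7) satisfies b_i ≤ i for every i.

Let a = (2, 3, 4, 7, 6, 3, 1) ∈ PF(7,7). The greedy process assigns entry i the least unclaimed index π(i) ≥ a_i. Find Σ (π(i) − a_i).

Σπ(i) = 1+…+7 = 28; Σa = 2+3+4+7+6+3+1 = 26; disp = 28−26 = 2.

2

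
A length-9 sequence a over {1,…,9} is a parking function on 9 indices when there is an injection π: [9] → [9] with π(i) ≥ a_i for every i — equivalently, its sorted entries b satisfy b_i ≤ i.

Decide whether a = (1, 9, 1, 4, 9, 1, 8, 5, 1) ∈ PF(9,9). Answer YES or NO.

NO

Rearranged: b = (1, 1, 1, 1, 4, 5, 8, 9, 9).
  b_1=1 ≤ 1
  b_2=1 ≤ 2
  b_3=1 ≤ 3
  b_4=1 ≤ 4
  b_5=4 ≤ 5
  b_6=5 ≤ 6
  b_7=8 > 7
  fails at i=7 ⇒ NO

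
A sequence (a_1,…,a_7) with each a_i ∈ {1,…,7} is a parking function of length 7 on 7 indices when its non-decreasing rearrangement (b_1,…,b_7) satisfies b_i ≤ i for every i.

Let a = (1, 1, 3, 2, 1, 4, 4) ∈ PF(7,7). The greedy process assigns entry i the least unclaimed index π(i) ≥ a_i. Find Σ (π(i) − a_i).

Σπ = 28 ({1..7} each once); Σa = 1+1+3+2+1+4+4 = 16; disp = 28−16 = 12.

12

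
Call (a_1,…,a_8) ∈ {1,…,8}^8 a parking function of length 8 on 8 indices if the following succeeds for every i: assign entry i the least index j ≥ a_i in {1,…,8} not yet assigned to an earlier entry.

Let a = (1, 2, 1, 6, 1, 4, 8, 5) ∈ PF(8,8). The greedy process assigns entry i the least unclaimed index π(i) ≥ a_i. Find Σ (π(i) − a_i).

Σπ = 8·9/2 = 36 (π permutes [8]); Σa = 1+2+1+6+1+4+8+5 = 28; disp = 36−28 = 8.

8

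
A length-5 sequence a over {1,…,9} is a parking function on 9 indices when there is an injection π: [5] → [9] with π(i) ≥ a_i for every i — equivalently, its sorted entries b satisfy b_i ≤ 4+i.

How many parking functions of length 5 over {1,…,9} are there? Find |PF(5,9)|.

50000

#PF = 5·10^4 = 5·10000 = 50000
One tuple (9,1,6,8,5) → sorted (1,5,6,8,9): b_i ≤ 4+i ∀i, a PF.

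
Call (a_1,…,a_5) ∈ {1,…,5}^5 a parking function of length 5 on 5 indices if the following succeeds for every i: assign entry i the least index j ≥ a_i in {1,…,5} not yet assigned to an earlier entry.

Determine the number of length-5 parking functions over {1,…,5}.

|PF| = (6−5)·6^(5−1) = 1×1296 = 1296 (Konheim–Weiss)
One tuple (1,4,3,1,4) → sorted (1,1,3,4,4): b_i ≤ i ∀i, a PF.

1296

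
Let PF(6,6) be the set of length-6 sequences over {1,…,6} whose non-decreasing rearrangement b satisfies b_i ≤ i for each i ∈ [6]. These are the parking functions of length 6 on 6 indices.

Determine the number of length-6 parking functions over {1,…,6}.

16807

Count = (6+1−6)·(6+1)^{6−1} = 1×16807 = 16807 [KW]
One tuple (6,4,2,3,1,4) → sorted (1,2,3,4,4,6): b_i ≤ i ∀i, a PF.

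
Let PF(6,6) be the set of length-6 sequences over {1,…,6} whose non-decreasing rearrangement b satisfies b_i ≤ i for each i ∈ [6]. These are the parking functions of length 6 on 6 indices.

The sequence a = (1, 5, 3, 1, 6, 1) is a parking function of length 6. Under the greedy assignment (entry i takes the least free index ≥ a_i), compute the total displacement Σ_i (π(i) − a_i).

4

Σπ(i) = 1+…+6 = 21; Σa = 1+5+3+1+6+1 = 17; disp = 21−17 = 4.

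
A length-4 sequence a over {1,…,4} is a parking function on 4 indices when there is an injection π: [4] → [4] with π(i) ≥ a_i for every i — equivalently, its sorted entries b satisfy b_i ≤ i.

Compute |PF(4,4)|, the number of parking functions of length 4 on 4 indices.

|PF(4,4)| = (4+1−4)·(4+1)^{4−1} = 1 · 125 = 125 [KW]
Check (1,1,3,2) → sorted (1,1,2,3): b_i ≤ i ∀i, a PF.

125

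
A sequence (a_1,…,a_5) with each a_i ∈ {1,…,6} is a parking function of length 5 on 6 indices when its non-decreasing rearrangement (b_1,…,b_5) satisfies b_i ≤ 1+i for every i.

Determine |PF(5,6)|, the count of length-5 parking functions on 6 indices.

4802

|PF| = (6+1−5)·(6+1)^{5−1} = 2×2401 = 4802 (Konheim–Weiss)
One tuple (5,2,2,3,2) → sorted (2,2,2,3,5): b_i ≤ 1+i ∀i, a PF.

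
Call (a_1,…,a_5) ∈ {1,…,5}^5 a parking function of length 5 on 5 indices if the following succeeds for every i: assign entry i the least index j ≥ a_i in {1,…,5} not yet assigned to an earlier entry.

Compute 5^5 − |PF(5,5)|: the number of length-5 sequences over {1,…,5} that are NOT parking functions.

Count = (5+1−5)·(5+1)^{5−1} = 1×1296 = 1296
Example (5,4,3,4,5) → sorted (3,4,4,5,5): b_1=3>1, not a PF.
Total 3125; non-PF = 3125−1296 = 1829

1829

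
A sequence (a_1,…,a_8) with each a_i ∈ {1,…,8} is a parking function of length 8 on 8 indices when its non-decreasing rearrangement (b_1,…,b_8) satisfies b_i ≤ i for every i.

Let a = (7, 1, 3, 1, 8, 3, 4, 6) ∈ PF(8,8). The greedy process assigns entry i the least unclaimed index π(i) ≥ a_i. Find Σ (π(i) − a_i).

Σπ = 36 ({1..8} each once); Σa = 7+1+3+1+8+3+4+6 = 33; disp = 36−33 = 3.

3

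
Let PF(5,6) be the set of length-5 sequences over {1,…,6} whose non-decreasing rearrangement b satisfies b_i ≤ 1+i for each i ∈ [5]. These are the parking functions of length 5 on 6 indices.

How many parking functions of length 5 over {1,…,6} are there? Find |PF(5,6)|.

4802

|PF| = (6+1−5)·(6+1)^{5−1} = 2·2401 = 4802 (Pollak)
Check (5,3,3,6,2) → sorted (2,3,3,5,6): b_i ≤ 1+i ∀i, a PF.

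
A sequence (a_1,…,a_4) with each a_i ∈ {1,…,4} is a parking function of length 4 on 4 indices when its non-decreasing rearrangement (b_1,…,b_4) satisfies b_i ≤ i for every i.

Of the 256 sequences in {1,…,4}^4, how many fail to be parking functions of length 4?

|PF(4,4)| = 1·5^3 = 1·125 = 125
One tuple (3,4,2,4) → sorted (2,3,4,4): b_1=2>1, not a PF.
4^4 − 125 = 256 − 125 = 131

131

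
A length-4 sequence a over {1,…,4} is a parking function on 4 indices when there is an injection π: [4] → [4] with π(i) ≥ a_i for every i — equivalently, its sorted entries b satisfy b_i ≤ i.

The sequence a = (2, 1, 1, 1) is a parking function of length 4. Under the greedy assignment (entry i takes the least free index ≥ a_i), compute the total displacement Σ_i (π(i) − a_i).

Σπ(i) = 1+…+4 = 10; Σa = 2+1+1+1 = 5; disp = 10−5 = 5.

5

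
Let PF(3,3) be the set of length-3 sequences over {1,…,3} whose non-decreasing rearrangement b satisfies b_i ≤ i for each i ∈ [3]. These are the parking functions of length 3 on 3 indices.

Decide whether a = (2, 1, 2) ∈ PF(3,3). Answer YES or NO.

Order a: b = (1, 2, 2).
  b_1=1 ≤ 1
  b_2=2 ≤ 2
  b_3=2 ≤ 3
All bounds hold ⇒ YES

YES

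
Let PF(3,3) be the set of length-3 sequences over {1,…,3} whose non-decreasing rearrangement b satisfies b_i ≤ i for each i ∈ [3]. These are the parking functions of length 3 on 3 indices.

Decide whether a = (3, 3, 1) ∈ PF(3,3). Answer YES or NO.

Rearranged: b = (1, 3, 3).
  b_1=1 ≤ 1
  b_2=3 > 2
  fails at i=2 ⇒ NO

NO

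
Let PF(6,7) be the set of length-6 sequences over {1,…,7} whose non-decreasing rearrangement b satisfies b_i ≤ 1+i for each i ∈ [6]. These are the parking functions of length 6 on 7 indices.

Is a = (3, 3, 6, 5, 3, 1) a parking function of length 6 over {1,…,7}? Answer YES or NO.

Order a: b = (1, 3, 3, 3, 5, 6).
  b_1=1 ≤ 2
  b_2=3 ≤ 3
  b_3=3 ≤ 4
  b_4=3 ≤ 5
  b_5=5 ≤ 6
  b_6=6 ≤ 7
All bounds hold ⇒ YES

YES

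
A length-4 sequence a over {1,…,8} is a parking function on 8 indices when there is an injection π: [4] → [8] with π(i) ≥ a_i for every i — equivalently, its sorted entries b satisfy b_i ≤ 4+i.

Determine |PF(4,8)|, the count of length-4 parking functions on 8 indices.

#PF = (8−4+1)·(8+1)^(4−1) = 5×729 = 3645 (Konheim–Weiss)
One tuple (2,8,6,5) → sorted (2,5,6,8): b_i ≤ 4+i ∀i, a PF.

3645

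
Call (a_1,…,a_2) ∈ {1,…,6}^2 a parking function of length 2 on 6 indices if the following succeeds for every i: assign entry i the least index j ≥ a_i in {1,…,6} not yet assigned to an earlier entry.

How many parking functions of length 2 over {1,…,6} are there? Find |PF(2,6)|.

35

#PF = 5·7^1 = 5×7 = 35 [KW]
One tuple (2,3) → sorted (2,3): b_i ≤ 4+i ∀i, a PF.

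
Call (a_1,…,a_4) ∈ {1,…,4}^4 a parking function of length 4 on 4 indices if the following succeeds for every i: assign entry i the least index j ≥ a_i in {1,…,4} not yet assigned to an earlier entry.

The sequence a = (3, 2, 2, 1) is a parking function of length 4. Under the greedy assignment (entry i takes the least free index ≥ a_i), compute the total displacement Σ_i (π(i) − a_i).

Σπ = 10 ({1..4} each once); Σa = 3+2+2+1 = 8; disp = 10−8 = 2.

2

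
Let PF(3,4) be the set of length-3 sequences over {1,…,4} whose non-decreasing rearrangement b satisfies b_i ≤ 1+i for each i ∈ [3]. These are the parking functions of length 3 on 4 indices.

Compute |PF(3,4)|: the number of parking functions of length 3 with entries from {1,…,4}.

#PF = 2·5^2 = 2·25 = 50 [KW]
One tuple (3,3,1) → sorted (1,3,3): b_i ≤ 1+i ∀i, a PF.

50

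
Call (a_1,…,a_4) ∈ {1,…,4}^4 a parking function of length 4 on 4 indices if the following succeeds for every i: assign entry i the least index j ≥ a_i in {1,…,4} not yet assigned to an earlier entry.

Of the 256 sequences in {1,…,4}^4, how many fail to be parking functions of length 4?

131

#PF = 1·5^3 = 1×125 = 125 [KW]
Example (4,4,4,1) → sorted (1,4,4,4): b_2=4>2, not a PF.
4^4 − 125 = 256 − 125 = 131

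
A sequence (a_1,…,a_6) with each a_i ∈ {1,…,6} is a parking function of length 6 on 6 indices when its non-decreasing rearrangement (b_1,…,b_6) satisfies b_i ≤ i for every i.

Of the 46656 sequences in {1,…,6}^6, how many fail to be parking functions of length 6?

|PF| = 1·7^5 = 1×16807 = 16807 [KW]
Check (1,4,4,5,5,6) → sorted (1,4,4,5,5,6): b_2=4>2, not a PF.
6^6 − 16807 = 46656 − 16807 = 29849

29849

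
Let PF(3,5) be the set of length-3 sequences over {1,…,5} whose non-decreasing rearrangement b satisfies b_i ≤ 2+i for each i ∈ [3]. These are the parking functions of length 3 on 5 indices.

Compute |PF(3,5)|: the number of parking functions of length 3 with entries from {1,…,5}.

108

|PF(3,5)| = (5+1−3)·(5+1)^{3−1} = 3 · 36 = 108 (Pollak)
Check (3,5,4) → sorted (3,4,5): b_i ≤ 2+i ∀i, a PF.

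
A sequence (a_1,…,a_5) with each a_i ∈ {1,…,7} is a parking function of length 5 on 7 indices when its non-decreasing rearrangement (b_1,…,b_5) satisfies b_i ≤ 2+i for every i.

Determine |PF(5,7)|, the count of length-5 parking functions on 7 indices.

|PF(5,7)| = (7+1−5)·(7+1)^{5−1} = 3·4096 = 12288
One tuple (7,1,2,4,5) → sorted (1,2,4,5,7): b_i ≤ 2+i ∀i, a PF.

12288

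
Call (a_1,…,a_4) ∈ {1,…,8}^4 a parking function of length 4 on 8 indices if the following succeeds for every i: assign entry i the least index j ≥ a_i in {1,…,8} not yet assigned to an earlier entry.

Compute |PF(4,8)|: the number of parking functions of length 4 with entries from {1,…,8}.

|PF(4,8)| = 5·9^3 = 5×729 = 3645 [KW]
Example (1,2,7,7) → sorted (1,2,7,7): b_i ≤ 4+i ∀i, a PF.

3645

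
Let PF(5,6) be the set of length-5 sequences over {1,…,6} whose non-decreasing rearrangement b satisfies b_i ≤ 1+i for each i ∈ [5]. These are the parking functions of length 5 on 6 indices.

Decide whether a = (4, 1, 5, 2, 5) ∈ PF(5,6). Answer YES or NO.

YES

Rearranged: b = (1, 2, 4, 5, 5).
  b_1=1 ≤ 2
  b_2=2 ≤ 3
  b_3=4 ≤ 4
  b_4=5 ≤ 5
  b_5=5 ≤ 6
All bounds hold ⇒ YES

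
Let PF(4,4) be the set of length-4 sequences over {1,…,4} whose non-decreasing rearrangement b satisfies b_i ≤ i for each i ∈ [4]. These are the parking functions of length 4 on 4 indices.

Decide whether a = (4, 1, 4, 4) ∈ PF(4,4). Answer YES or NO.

Sorted: b = (1, 4, 4, 4).
  b_1=1 ≤ 1
  b_2=4 > 2
  fails at i=2 ⇒ NO

NO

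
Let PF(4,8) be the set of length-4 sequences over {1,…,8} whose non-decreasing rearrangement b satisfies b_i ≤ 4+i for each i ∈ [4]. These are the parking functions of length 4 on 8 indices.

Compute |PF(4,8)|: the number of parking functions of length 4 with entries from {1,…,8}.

3645

#PF = (9−4)·9^(4−1) = 5·729 = 3645 [KW]
E.g. (1,7,8,6) → sorted (1,6,7,8): b_i ≤ 4+i ∀i, a PF.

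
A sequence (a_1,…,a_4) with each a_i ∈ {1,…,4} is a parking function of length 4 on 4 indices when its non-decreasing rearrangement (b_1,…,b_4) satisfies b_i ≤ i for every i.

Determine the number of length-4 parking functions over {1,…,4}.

|PF(4,4)| = (4−4+1)·(4+1)^(4−1) = 1 · 125 = 125 [KW]
E.g. (2,4,3,1) → sorted (1,2,3,4): b_i ≤ i ∀i, a PF.

125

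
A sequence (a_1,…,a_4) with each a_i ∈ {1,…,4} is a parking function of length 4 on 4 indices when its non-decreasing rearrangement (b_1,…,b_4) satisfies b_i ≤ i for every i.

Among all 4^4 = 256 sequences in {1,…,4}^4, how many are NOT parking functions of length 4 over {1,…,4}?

Count = 1·5^3 = 1 · 125 = 125 (Pollak)
One tuple (4,4,3,4) → sorted (3,4,4,4): b_1=3>1, not a PF.
Total 256; non-PF = 256−125 = 131

131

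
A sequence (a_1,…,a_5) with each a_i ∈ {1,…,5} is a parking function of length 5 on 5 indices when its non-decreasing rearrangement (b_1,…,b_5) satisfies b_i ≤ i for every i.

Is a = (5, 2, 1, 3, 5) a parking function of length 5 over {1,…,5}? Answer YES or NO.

Rearranged: b = (1, 2, 3, 5, 5).
  b_1=1 ≤ 1
  b_2=2 ≤ 2
  b_3=3 ≤ 3
  b_4=5 > 4
  fails at i=4 ⇒ NO

NO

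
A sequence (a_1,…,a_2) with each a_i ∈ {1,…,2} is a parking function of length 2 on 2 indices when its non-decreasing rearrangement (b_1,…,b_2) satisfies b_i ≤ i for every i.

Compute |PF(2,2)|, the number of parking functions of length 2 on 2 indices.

|PF(2,2)| = (2−2+1)·(2+1)^(2−1) = 1·3 = 3 [KW]
Check (1,1) → sorted (1,1): b_i ≤ i ∀i, a PF.

3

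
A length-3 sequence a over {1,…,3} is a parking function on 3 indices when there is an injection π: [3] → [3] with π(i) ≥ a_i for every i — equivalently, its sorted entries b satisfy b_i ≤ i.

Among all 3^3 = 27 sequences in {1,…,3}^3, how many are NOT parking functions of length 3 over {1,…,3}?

11

Count = 1·4^2 = 1·16 = 16 [KW]
Check (3,1,3) → sorted (1,3,3): b_2=3>2, not a PF.
So 27 − 16 = 11 fail.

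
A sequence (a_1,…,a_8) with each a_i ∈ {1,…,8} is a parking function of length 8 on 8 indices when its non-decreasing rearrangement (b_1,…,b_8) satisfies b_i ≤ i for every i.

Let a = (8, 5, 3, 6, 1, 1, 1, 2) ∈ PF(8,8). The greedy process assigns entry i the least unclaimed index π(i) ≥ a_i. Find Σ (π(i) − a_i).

Σπ(i) = 1+…+8 = 36; Σa = 8+5+3+6+1+1+1+2 = 27; disp = 36−27 = 9.

9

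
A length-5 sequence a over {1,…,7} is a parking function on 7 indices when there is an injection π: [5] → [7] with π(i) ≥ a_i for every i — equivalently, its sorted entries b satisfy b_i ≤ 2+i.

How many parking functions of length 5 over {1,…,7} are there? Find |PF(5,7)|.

12288

Count = 3·8^4 = 3×4096 = 12288
One tuple (3,4,4,5,6) → sorted (3,4,4,5,6): b_i ≤ 2+i ∀i, a PF.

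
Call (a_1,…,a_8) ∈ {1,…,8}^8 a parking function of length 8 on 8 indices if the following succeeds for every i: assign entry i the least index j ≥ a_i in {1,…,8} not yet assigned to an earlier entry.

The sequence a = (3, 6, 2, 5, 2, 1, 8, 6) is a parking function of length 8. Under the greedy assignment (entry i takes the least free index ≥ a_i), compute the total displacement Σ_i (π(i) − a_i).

Σπ(i) = 1+…+8 = 36; Σa = 3+6+2+5+2+1+8+6 = 33; disp = 36−33 = 3.

3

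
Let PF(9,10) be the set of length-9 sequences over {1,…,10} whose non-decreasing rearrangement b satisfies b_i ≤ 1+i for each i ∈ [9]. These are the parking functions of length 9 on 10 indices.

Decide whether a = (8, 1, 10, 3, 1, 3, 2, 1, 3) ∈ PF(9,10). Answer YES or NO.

YES

Rearranged: b = (1, 1, 1, 2, 3, 3, 3, 8, 10).
  b_1=1 ≤ 2
  b_2=1 ≤ 3
  b_3=1 ≤ 4
  b_4=2 ≤ 5
  b_5=3 ≤ 6
  b_6=3 ≤ 7
  b_7=3 ≤ 8
  b_8=8 ≤ 9
  b_9=10 ≤ 10
All bounds hold ⇒ YES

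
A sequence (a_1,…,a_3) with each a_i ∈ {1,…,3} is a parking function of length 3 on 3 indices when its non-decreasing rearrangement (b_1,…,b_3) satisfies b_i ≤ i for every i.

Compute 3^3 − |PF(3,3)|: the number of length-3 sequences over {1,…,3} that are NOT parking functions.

|PF| = (3+1−3)·(3+1)^{3−1} = 1·16 = 16 (Pollak)
One tuple (3,2,2) → sorted (2,2,3): b_1=2>1, not a PF.
So 27 − 16 = 11 fail.

11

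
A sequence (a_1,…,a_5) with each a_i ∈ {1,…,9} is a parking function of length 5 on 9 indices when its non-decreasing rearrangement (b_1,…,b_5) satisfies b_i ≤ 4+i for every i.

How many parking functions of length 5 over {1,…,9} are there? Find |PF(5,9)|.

50000

|PF(5,9)| = 5·10^4 = 5×10000 = 50000 (Konheim–Weiss)
One tuple (1,4,6,1,4) → sorted (1,1,4,4,6): b_i ≤ 4+i ∀i, a PF.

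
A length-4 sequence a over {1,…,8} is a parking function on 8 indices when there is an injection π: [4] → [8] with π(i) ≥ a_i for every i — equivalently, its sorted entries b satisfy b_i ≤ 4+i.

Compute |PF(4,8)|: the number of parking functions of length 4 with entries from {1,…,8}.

|PF| = (8−4+1)·(8+1)^(4−1) = 5·729 = 3645 (Pollak)
Example (6,1,4,3) → sorted (1,3,4,6): b_i ≤ 4+i ∀i, a PF.

3645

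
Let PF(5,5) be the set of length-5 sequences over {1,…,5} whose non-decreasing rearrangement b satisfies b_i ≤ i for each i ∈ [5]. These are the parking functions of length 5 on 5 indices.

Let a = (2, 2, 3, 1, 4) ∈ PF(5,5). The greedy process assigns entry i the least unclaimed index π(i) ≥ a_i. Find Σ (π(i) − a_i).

Σπ = 15 ({1..5} each once); Σa = 2+2+3+1+4 = 12; disp = 15−12 = 3.

3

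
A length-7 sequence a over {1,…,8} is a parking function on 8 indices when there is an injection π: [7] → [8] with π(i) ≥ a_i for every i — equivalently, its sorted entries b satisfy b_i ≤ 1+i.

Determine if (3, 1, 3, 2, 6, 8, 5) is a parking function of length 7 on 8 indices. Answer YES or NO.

Order a: b = (1, 2, 3, 3, 5, 6, 8).
  b_1=1 ≤ 2
  b_2=2 ≤ 3
  b_3=3 ≤ 4
  b_4=3 ≤ 5
  b_5=5 ≤ 6
  b_6=6 ≤ 7
  b_7=8 ≤ 8
All bounds hold ⇒ YES

YES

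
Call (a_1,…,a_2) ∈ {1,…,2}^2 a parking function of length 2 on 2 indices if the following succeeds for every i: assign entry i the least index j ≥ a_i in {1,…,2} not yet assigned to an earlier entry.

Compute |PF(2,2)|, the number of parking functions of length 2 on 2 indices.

3

Count = (3−2)·3^(2−1) = 1×3 = 3 [KW]
Check (1,1) → sorted (1,1): b_i ≤ i ∀i, a PF.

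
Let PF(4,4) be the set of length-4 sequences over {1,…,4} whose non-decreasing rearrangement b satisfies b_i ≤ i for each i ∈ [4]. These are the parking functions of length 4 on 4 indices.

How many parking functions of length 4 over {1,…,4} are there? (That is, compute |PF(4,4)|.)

#PF = 1·5^3 = 1·125 = 125 (Pollak)
E.g. (2,1,1,4) → sorted (1,1,2,4): b_i ≤ i ∀i, a PF.

125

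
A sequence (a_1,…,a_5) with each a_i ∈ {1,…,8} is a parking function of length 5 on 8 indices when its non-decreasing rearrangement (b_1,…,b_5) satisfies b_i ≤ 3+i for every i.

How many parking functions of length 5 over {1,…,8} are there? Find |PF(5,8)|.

|PF| = (9−5)·9^(5−1) = 4·6561 = 26244
E.g. (8,2,1,5,7) → sorted (1,2,5,7,8): b_i ≤ 3+i ∀i, a PF.

26244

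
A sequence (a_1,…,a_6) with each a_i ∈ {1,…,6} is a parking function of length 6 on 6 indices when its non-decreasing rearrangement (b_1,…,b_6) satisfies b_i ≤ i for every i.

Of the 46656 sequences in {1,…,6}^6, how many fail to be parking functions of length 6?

|PF(6,6)| = 1·7^5 = 1 · 16807 = 16807
One tuple (6,5,4,6,6,4) → sorted (4,4,5,6,6,6): b_1=4>1, not a PF.
6^6 − 16807 = 46656 − 16807 = 29849

29849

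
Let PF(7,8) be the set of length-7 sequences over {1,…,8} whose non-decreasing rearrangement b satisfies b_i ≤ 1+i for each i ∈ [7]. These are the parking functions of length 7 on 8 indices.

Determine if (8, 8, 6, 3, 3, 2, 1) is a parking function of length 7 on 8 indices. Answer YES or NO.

NO

Order a: b = (1, 2, 3, 3, 6, 8, 8).
  b_1=1 ≤ 2
  b_2=2 ≤ 3
  b_3=3 ≤ 4
  b_4=3 ≤ 5
  b_5=6 ≤ 6
  b_6=8 > 7
  fails at i=6 ⇒ NO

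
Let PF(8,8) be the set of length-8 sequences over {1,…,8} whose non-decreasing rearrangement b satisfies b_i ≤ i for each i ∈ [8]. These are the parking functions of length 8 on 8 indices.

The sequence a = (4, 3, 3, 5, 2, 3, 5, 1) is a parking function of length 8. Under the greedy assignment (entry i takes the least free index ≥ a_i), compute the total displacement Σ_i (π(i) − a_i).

Σπ(i) = 1+…+8 = 36; Σa = 4+3+3+5+2+3+5+1 = 26; disp = 36−26 = 10.

10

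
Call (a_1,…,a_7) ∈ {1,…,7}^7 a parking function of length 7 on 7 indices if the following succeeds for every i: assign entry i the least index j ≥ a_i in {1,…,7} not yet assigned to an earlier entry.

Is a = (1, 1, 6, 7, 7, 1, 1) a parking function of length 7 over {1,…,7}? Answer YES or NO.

Sorted: b = (1, 1, 1, 1, 6, 7, 7).
  b_1=1 ≤ 1
  b_2=1 ≤ 2
  b_3=1 ≤ 3
  b_4=1 ≤ 4
  b_5=6 > 5
  fails at i=5 ⇒ NO

NO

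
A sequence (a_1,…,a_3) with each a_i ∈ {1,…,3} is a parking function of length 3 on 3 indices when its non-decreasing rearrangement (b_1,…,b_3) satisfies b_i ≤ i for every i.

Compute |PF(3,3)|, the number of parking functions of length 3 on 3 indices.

|PF(3,3)| = 1·4^2 = 1×16 = 16
E.g. (3,2,1) → sorted (1,2,3): b_i ≤ i ∀i, a PF.

16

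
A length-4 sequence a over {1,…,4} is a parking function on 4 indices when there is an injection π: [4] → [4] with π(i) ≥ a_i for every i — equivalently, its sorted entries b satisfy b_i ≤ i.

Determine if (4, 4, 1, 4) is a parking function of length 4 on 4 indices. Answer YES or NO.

Sorted: b = (1, 4, 4, 4).
  b_1=1 ≤ 1
  b_2=4 > 2
  fails at i=2 ⇒ NO

NO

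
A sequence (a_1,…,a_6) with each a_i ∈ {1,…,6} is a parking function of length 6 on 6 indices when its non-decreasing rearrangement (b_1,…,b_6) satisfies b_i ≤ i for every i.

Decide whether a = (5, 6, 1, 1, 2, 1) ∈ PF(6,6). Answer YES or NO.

YES

Rearranged: b = (1, 1, 1, 2, 5, 6).
  b_1=1 ≤ 1
  b_2=1 ≤ 2
  b_3=1 ≤ 3
  b_4=2 ≤ 4
  b_5=5 ≤ 5
  b_6=6 ≤ 6
All bounds hold ⇒ YES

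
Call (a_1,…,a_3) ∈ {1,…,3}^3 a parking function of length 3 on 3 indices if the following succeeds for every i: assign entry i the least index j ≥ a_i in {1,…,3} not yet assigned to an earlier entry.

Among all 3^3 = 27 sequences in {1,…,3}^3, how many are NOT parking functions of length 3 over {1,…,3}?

11

|PF(3,3)| = (3−3+1)·(3+1)^(3−1) = 1·16 = 16 [KW]
E.g. (1,3,3) → sorted (1,3,3): b_2=3>2, not a PF.
So 27 − 16 = 11 fail.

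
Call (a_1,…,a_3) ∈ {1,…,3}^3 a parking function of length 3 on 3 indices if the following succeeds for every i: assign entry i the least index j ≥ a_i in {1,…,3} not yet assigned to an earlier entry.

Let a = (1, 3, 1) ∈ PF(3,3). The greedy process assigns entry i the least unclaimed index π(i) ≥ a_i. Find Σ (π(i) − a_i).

1

Σπ = 3·4/2 = 6 (π permutes [3]); Σa = 1+3+1 = 5; disp = 6−5 = 1.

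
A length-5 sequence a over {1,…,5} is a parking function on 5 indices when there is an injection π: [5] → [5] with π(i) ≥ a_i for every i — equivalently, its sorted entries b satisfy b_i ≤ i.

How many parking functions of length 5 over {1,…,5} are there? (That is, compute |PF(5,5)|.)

1296

|PF(5,5)| = (5+1−5)·(5+1)^{5−1} = 1 · 1296 = 1296 [KW]
Example (4,3,1,2,3) → sorted (1,2,3,3,4): b_i ≤ i ∀i, a PF.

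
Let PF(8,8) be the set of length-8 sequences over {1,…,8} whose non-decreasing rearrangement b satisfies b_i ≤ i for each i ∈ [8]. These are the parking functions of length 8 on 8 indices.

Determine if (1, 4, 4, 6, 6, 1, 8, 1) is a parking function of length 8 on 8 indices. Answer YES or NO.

Sorted: b = (1, 1, 1, 4, 4, 6, 6, 8).
  b_1=1 ≤ 1
  b_2=1 ≤ 2
  b_3=1 ≤ 3
  b_4=4 ≤ 4
  b_5=4 ≤ 5
  b_6=6 ≤ 6
  b_7=6 ≤ 7
  b_8=8 ≤ 8
All bounds hold ⇒ YES

YES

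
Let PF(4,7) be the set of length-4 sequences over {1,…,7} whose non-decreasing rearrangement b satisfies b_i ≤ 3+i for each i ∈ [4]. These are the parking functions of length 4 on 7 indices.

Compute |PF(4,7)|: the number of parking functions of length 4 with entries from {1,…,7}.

2048

|PF(4,7)| = 4·8^3 = 4×512 = 2048 (Pollak)
Example (5,2,1,2) → sorted (1,2,2,5): b_i ≤ 3+i ∀i, a PF.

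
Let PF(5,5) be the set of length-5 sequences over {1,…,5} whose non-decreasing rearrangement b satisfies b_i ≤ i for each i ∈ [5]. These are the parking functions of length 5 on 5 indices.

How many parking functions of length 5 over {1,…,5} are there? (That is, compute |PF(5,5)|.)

1296

#PF = (6−5)·6^(5−1) = 1 · 1296 = 1296 (Konheim–Weiss)
One tuple (3,1,2,1,1) → sorted (1,1,1,2,3): b_i ≤ i ∀i, a PF.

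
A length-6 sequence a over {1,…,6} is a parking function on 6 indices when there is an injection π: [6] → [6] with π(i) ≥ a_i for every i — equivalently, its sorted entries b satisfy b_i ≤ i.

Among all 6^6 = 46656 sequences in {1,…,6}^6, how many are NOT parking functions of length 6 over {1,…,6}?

29849

Count = (6−6+1)·(6+1)^(6−1) = 1 · 16807 = 16807 (Pollak)
E.g. (2,6,4,4,2,5) → sorted (2,2,4,4,5,6): b_1=2>1, not a PF.
So 46656 − 16807 = 29849 fail.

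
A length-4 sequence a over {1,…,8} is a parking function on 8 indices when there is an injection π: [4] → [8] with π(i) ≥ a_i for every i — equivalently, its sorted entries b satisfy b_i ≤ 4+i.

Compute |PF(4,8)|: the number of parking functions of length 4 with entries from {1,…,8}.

3645

Count = 5·9^3 = 5·729 = 3645 [KW]
Check (8,1,1,3) → sorted (1,1,3,8): b_i ≤ 4+i ∀i, a PF.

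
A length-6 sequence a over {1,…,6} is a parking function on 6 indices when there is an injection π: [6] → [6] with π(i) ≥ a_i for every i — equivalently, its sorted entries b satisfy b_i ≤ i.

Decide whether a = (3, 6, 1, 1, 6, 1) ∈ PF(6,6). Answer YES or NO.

NO

Order a: b = (1, 1, 1, 3, 6, 6).
  b_1=1 ≤ 1
  b_2=1 ≤ 2
  b_3=1 ≤ 3
  b_4=3 ≤ 4
  b_5=6 > 5
  fails at i=5 ⇒ NO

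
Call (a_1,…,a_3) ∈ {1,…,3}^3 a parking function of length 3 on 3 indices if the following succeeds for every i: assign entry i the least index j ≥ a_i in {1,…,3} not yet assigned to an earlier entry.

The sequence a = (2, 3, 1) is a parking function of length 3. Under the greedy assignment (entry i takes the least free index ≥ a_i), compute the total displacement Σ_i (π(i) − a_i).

Σπ(i) = 1+…+3 = 6; Σa = 2+3+1 = 6; disp = 6−6 = 0.

0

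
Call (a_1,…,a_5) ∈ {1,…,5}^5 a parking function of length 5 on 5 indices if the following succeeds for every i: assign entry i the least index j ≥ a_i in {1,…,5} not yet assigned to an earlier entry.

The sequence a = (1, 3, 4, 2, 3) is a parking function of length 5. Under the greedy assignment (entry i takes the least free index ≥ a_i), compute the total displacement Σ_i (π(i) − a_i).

2

Σπ = 5·6/2 = 15 (π permutes [5]); Σa = 1+3+4+2+3 = 13; disp = 15−13 = 2.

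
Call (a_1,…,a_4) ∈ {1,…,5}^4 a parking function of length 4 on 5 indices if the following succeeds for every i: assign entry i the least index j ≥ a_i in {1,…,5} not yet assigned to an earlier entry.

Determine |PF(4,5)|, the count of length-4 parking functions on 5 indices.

432

|PF(4,5)| = 2·6^3 = 2×216 = 432 (Pollak)
Check (1,1,1,4) → sorted (1,1,1,4): b_i ≤ 1+i ∀i, a PF.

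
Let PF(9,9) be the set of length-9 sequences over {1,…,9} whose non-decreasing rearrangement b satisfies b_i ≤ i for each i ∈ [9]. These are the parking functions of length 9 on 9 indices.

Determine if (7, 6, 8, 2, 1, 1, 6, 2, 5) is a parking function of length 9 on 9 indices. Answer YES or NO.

Order a: b = (1, 1, 2, 2, 5, 6, 6, 7, 8).
  b_1=1 ≤ 1
  b_2=1 ≤ 2
  b_3=2 ≤ 3
  b_4=2 ≤ 4
  b_5=5 ≤ 5
  b_6=6 ≤ 6
  b_7=6 ≤ 7
  b_8=7 ≤ 8
  b_9=8 ≤ 9
All bounds hold ⇒ YES

YES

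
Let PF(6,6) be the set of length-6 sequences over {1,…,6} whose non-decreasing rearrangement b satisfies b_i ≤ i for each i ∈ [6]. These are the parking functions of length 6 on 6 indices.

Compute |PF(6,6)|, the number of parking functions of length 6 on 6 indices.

#PF = (6−6+1)·(6+1)^(6−1) = 1×16807 = 16807 (Pollak)
Check (3,6,3,1,5,1) → sorted (1,1,3,3,5,6): b_i ≤ i ∀i, a PF.

16807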